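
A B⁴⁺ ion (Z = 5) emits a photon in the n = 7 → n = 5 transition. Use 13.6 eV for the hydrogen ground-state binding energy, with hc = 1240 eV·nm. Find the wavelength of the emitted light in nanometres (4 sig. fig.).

For Z = 5 the level energies scale as Z², so the effective Rydberg energy is 13.6 × 25 = 340.0 eV.
ΔE = 340.0 × (1/5² − 1/7²) = 340.0 × 0.01959 = 6.661 eV.
λ = hc/ΔE = 1240 / 6.661 = 186.2 nm.

186.2 nm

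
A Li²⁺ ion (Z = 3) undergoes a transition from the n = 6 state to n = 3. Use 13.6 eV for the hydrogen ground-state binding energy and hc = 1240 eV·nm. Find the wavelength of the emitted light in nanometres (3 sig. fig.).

For Z = 3 the level energies scale as Z², so the effective Rydberg energy is 13.6 × 9 = 122.4 eV.
ΔE = 122.4 × (1/3² − 1/6²) = 122.4 × 0.08333 = 10.20 eV.
λ = hc/ΔE = 1240 / 10.20 = 122 nm.

122 nm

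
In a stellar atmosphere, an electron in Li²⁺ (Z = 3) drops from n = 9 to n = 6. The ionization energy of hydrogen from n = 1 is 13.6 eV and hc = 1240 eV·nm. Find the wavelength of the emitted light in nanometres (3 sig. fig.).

For Z = 3 the level energies scale as Z², so the effective Rydberg energy is 13.6 × 9 = 122.4 eV.
ΔE = 122.4 × (1/6² − 1/9²) = 122.4 × 0.01543 = 1.889 eV.
λ = hc/ΔE = 1240 / 1.889 = 656 nm.

656 nm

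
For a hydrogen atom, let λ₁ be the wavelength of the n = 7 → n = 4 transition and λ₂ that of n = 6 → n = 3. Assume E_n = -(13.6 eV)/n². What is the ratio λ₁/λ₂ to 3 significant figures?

1.98

λ ∝ 1/ΔE ∝ 1/(1/n_f² − 1/n_i²), and the Z² and hc factors cancel in the ratio.
λ₁/λ₂ = (1/3² − 1/6²)/(1/4² − 1/7²) = 0.08333/0.04209 = 1.98.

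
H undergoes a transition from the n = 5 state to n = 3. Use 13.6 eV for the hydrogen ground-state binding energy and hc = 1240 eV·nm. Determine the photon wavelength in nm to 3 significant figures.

ΔE = 13.60 × (1/3² − 1/5²) = 13.60 × 0.07111 = 0.9671 eV.
λ = hc/ΔE = 1240 / 0.9671 = 1280 nm.
This line belongs to the Paschen series.

1280 nm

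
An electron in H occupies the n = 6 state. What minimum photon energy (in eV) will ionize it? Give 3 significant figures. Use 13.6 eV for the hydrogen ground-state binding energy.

0.378 eV

E_6 = −13.60/36 = −0.378 eV, so ionization (to E = 0) requires 0.378 eV.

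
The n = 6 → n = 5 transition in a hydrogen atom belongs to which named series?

Pfund

The series is set by the lower level: n_f = 5 is the Pfund series.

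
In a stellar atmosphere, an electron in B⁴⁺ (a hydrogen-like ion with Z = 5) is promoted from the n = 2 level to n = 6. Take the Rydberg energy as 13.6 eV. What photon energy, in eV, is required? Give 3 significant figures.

The Bohr energies scale as Z², so for Z = 5: E_n = −340.0/n² eV.
E_6 = −340.0/36 = −9.444 eV and E_2 = −340.0/4 = −85.00 eV.
The photon energy is |E_6 − E_2| = 75.6 eV.

75.6 eV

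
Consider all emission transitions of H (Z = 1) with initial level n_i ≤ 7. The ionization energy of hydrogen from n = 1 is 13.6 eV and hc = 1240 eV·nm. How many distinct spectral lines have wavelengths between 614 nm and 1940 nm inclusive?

5

Enumerate all n_i → n_f pairs with 1 ≤ n_f < n_i ≤ 7 and compute λ = 1240 / [13.6·1·(1/n_f² − 1/n_i²)].
Lines falling in [614, 1940] nm: 3→2 (656.5 nm), 7→3 (1005 nm), 6→3 (1094 nm), 5→3 (1282 nm), 4→3 (1876 nm).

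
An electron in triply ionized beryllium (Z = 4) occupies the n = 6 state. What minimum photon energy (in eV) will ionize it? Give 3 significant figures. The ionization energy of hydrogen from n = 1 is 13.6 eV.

E_n = −13.6 Z²/n² = −217.6/n² eV for Z = 4.
E_6 = −217.6/36 = −6.04 eV, so ionization (to E = 0) requires 6.04 eV.

6.04 eV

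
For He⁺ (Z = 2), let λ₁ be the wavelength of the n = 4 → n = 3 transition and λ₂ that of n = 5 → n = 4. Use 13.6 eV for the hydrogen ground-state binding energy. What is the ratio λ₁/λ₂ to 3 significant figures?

λ ∝ 1/ΔE ∝ 1/(1/n_f² − 1/n_i²), and the Z² and hc factors cancel in the ratio.
λ₁/λ₂ = (1/4² − 1/5²)/(1/3² − 1/4²) = 0.02250/0.04861 = 0.463.

0.463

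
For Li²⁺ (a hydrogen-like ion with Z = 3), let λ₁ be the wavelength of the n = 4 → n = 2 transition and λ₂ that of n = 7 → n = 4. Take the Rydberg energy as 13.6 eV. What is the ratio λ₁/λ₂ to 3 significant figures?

0.224

λ ∝ 1/ΔE ∝ 1/(1/n_f² − 1/n_i²), and the Z² and hc factors cancel in the ratio.
λ₁/λ₂ = (1/4² − 1/7²)/(1/2² − 1/4²) = 0.04209/0.1875 = 0.224.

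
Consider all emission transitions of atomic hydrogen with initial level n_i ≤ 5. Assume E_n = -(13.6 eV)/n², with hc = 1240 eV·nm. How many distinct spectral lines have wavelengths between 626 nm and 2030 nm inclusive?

3

Enumerate all n_i → n_f pairs with 1 ≤ n_f < n_i ≤ 5 and compute λ = 1240 / [13.6·1·(1/n_f² − 1/n_i²)].
Lines falling in [626, 2030] nm: 3→2 (656.5 nm), 5→3 (1282 nm), 4→3 (1876 nm).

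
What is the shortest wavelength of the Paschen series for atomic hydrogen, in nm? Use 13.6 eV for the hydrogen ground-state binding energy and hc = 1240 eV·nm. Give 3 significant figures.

The Paschen series has lower level n_f = 3; the series limit corresponds to n_i → ∞.
ΔE_max = 13.6 × 1 / 3² = 1.511 eV.
λ_min = 1240 / 1.511 = 821 nm.

821 nm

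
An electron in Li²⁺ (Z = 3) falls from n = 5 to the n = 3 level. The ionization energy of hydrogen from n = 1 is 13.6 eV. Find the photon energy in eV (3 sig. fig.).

The Bohr energies scale as Z², so for Z = 3: E_n = −122.4/n² eV.
E_5 = −122.4/25 = −4.896 eV and E_3 = −122.4/9 = −13.60 eV.
The photon energy is |E_5 − E_3| = 8.70 eV.

8.70 eV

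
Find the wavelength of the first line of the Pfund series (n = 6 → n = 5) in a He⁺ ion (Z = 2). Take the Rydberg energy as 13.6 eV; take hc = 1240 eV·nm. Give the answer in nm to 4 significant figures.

1865 nm

The Pfund series terminates on n_f = 5; the first line has n_i = 5+1 = 6.
ΔE = 54.40 × (1/5² − 1/6²) = 0.6649 eV.
λ = 1240 / 0.6649 = 1865 nm.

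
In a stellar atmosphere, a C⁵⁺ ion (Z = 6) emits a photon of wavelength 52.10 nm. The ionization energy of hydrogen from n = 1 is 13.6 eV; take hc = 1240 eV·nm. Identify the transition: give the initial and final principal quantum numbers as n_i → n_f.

n_i = 4, n_f = 3

The photon energy is ΔE = hc/λ = 1240 / 52.10 = 23.80 eV.
With Z = 6, ΔE = 489.6 × (1/n_f² − 1/n_i²), so 1/n_f² − 1/n_i² = 0.04861.
Trying n_f = 3 gives 1/n_i² = 0.06250, i.e. n_i ≈ 4; this pair matches.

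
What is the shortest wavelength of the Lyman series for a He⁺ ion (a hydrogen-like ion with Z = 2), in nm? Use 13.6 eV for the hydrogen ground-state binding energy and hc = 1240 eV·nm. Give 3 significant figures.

The Lyman series has lower level n_f = 1; the series limit corresponds to n_i → ∞.
ΔE_max = 13.6 × 4 / 1² = 54.40 eV.
λ_min = 1240 / 54.40 = 22.8 nm.

22.8 nm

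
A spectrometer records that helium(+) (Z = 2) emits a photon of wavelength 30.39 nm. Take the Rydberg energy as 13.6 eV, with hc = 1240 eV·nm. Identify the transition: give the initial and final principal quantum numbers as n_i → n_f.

n_i = 2, n_f = 1

The photon energy is ΔE = hc/λ = 1240 / 30.39 = 40.80 eV.
With Z = 2, ΔE = 54.40 × (1/n_f² − 1/n_i²), so 1/n_f² − 1/n_i² = 0.7501.
Trying n_f = 1 gives 1/n_i² = 0.2499, i.e. n_i ≈ 2; this pair matches.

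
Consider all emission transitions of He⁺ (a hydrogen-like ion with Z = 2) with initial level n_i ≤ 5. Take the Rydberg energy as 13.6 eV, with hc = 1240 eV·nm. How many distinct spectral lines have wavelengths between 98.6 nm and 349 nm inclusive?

Enumerate all n_i → n_f pairs with 1 ≤ n_f < n_i ≤ 5 and compute λ = 1240 / [13.6·4·(1/n_f² − 1/n_i²)].
Lines falling in [98.6, 349] nm: 5→2 (108.5 nm), 4→2 (121.6 nm), 3→2 (164.1 nm), 5→3 (320.5 nm).

4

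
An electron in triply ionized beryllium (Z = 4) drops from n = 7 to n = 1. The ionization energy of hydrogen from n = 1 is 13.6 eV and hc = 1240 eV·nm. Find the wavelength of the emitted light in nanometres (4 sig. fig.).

5.817 nm

For Z = 4 the level energies scale as Z², so the effective Rydberg energy is 13.6 × 16 = 217.6 eV.
ΔE = 217.6 × (1/1² − 1/7²) = 217.6 × 0.9796 = 213.2 eV.
λ = hc/ΔE = 1240 / 213.2 = 5.817 nm.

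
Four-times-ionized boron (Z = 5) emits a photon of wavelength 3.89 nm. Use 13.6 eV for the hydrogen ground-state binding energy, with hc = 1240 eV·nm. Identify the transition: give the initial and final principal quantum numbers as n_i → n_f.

The photon energy is ΔE = hc/λ = 1240 / 3.89 = 318.8 eV.
With Z = 5, ΔE = 340.0 × (1/n_f² − 1/n_i²), so 1/n_f² − 1/n_i² = 0.9375.
Trying n_f = 1 gives 1/n_i² = 0.06245, i.e. n_i ≈ 4; this pair matches.

n_i = 4, n_f = 1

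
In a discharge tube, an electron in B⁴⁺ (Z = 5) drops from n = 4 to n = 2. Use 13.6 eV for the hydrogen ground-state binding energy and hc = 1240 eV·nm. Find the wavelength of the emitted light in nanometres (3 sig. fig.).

For Z = 5 the level energies scale as Z², so the effective Rydberg energy is 13.6 × 25 = 340.0 eV.
ΔE = 340.0 × (1/2² − 1/4²) = 340.0 × 0.1875 = 63.75 eV.
λ = hc/ΔE = 1240 / 63.75 = 19.5 nm.

19.5 nm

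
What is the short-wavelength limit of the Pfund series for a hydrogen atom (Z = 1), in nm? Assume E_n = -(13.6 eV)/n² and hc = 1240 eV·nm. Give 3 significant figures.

2280 nm

The Pfund series has lower level n_f = 5; the series limit corresponds to n_i → ∞.
ΔE_max = 13.6 × 1 / 5² = 0.5440 eV.
λ_min = 1240 / 0.5440 = 2280 nm.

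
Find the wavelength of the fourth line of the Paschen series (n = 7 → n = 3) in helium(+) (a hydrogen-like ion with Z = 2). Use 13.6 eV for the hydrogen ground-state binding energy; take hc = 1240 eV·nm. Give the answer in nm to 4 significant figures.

The Paschen series terminates on n_f = 3; the fourth line has n_i = 3+4 = 7.
ΔE = 54.40 × (1/3² − 1/7²) = 4.934 eV.
λ = 1240 / 4.934 = 251.3 nm.

251.3 nm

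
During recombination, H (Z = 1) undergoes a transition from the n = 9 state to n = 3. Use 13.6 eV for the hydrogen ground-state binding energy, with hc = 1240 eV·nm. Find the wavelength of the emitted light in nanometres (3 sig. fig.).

923 nm

ΔE = 13.60 × (1/3² − 1/9²) = 13.60 × 0.09877 = 1.343 eV.
λ = hc/ΔE = 1240 / 1.343 = 923 nm.
This line belongs to the Paschen series.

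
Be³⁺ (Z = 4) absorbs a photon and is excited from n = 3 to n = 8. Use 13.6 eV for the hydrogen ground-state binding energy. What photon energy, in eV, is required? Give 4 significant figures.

The Bohr energies scale as Z², so for Z = 4: E_n = −217.6/n² eV.
E_8 = −217.6/64 = −3.400 eV and E_3 = −217.6/9 = −24.18 eV.
The photon energy is |E_8 − E_3| = 20.78 eV.

20.78 eV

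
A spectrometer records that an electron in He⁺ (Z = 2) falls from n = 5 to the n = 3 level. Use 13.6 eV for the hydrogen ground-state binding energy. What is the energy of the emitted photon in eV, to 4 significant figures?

The Bohr energies scale as Z², so for Z = 2: E_n = −54.40/n² eV.
E_5 = −54.40/25 = −2.176 eV and E_3 = −54.40/9 = −6.044 eV.
The photon energy is |E_5 − E_3| = 3.868 eV.

3.868 eV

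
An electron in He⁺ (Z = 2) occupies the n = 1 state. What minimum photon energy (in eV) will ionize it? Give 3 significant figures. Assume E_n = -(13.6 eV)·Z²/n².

54.4 eV

E_n = −13.6 Z²/n² = −54.40/n² eV for Z = 2.
E_1 = −54.40/1 = −54.4 eV, so ionization (to E = 0) requires 54.4 eV.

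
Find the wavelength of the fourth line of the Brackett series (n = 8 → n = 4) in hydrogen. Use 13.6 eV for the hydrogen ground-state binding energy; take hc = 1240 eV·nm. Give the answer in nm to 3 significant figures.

The Brackett series terminates on n_f = 4; the fourth line has n_i = 4+4 = 8.
ΔE = 13.60 × (1/4² − 1/8²) = 0.6375 eV.
λ = 1240 / 0.6375 = 1950 nm.

1950 nm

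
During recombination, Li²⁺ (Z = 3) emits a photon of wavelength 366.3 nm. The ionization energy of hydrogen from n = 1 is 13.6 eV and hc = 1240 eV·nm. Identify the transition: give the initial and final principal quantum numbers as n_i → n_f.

n_i = 9, n_f = 5

The photon energy is ΔE = hc/λ = 1240 / 366.3 = 3.385 eV.
With Z = 3, ΔE = 122.4 × (1/n_f² − 1/n_i²), so 1/n_f² − 1/n_i² = 0.02766.
Trying n_f = 5 gives 1/n_i² = 0.01234, i.e. n_i ≈ 9; this pair matches.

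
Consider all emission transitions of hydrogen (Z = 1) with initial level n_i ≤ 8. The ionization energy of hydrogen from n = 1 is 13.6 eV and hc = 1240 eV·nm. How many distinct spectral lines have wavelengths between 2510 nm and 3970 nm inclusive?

2

Enumerate all n_i → n_f pairs with 1 ≤ n_f < n_i ≤ 8 and compute λ = 1240 / [13.6·1·(1/n_f² − 1/n_i²)].
Lines falling in [2510, 3970] nm: 6→4 (2626 nm), 8→5 (3741 nm).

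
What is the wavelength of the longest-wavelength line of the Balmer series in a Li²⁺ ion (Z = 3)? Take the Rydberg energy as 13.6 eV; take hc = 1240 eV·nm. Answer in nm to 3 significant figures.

The Balmer series terminates on n_f = 2; the first line has n_i = 2+1 = 3.
ΔE = 122.4 × (1/2² − 1/3²) = 17.00 eV.
λ = 1240 / 17.00 = 72.9 nm.

72.9 nm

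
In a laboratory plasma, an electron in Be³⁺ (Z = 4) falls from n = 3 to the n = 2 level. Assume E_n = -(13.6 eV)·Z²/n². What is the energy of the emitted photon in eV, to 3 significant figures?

30.2 eV

The Bohr energies scale as Z², so for Z = 4: E_n = −217.6/n² eV.
E_3 = −217.6/9 = −24.18 eV and E_2 = −217.6/4 = −54.40 eV.
The photon energy is |E_3 − E_2| = 30.2 eV.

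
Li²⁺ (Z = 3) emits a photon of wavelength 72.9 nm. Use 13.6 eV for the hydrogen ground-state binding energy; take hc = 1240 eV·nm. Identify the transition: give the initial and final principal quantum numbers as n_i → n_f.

The photon energy is ΔE = hc/λ = 1240 / 72.9 = 17.01 eV.
With Z = 3, ΔE = 122.4 × (1/n_f² − 1/n_i²), so 1/n_f² − 1/n_i² = 0.1390.
Trying n_f = 2 gives 1/n_i² = 0.1110, i.e. n_i ≈ 3; this pair matches.

n_i = 3, n_f = 2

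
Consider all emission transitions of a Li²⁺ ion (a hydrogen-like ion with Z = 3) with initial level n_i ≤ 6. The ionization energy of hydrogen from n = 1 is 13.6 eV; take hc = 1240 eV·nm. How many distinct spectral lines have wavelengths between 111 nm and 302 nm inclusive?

4

Enumerate all n_i → n_f pairs with 1 ≤ n_f < n_i ≤ 6 and compute λ = 1240 / [13.6·9·(1/n_f² − 1/n_i²)].
Lines falling in [111, 302] nm: 6→3 (121.6 nm), 5→3 (142.5 nm), 4→3 (208.4 nm), 6→4 (291.8 nm).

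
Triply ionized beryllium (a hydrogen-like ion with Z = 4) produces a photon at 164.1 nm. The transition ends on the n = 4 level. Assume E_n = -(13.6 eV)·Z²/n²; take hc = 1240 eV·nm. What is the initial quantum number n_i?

n_i = 6

The photon energy is ΔE = hc/λ = 1240 / 164.1 = 7.556 eV.
With Z = 4, ΔE = 217.6 × (1/n_f² − 1/n_i²), so 1/n_f² − 1/n_i² = 0.03473.
With n_f = 4: 1/n_i² = 1/16 − 0.03473 = 0.02777, so n_i ≈ 6.00.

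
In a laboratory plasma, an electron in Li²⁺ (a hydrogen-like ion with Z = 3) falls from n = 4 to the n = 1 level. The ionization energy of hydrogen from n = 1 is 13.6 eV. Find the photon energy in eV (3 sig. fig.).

The Bohr energies scale as Z², so for Z = 3: E_n = −122.4/n² eV.
E_4 = −122.4/16 = −7.650 eV and E_1 = −122.4/1 = −122.4 eV.
The photon energy is |E_4 − E_1| = 115 eV.

115 eV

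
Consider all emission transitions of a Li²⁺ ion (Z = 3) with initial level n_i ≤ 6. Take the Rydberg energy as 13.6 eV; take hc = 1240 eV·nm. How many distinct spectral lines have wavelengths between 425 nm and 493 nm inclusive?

Enumerate all n_i → n_f pairs with 1 ≤ n_f < n_i ≤ 6 and compute λ = 1240 / [13.6·9·(1/n_f² − 1/n_i²)].
Lines falling in [425, 493] nm: 5→4 (450.3 nm).

1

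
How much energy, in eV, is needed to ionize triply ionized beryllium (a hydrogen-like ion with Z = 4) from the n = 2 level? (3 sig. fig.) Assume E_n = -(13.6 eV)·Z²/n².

E_n = −13.6 Z²/n² = −217.6/n² eV for Z = 4.
E_2 = −217.6/4 = −54.4 eV, so ionization (to E = 0) requires 54.4 eV.

54.4 eV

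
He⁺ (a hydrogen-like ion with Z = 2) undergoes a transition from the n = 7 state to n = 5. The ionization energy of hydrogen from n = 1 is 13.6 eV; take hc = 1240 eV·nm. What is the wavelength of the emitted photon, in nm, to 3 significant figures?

1160 nm

For Z = 2 the level energies scale as Z², so the effective Rydberg energy is 13.6 × 4 = 54.40 eV.
ΔE = 54.40 × (1/5² − 1/7²) = 54.40 × 0.01959 = 1.066 eV.
λ = hc/ΔE = 1240 / 1.066 = 1160 nm.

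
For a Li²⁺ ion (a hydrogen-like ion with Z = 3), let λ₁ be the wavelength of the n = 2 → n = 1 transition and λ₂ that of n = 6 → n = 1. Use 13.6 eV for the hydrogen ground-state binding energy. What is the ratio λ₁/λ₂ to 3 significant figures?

1.30

λ ∝ 1/ΔE ∝ 1/(1/n_f² − 1/n_i²), and the Z² and hc factors cancel in the ratio.
λ₁/λ₂ = (1/1² − 1/6²)/(1/1² − 1/2²) = 0.9722/0.7500 = 1.30.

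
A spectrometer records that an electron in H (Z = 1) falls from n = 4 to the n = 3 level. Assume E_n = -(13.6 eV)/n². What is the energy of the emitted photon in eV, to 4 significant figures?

E_4 = −13.60/16 = −0.8500 eV and E_3 = −13.60/9 = −1.511 eV.
The photon energy is |E_4 − E_3| = 0.6611 eV.

0.6611 eV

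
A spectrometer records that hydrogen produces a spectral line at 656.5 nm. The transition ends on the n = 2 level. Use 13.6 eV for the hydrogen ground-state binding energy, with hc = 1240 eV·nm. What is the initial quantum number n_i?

n_i = 3

The photon energy is ΔE = hc/λ = 1240 / 656.5 = 1.889 eV.
With Z = 1, ΔE = 13.60 × (1/n_f² − 1/n_i²), so 1/n_f² − 1/n_i² = 0.1389.
With n_f = 2: 1/n_i² = 1/4 − 0.1389 = 0.1111, so n_i ≈ 3.00.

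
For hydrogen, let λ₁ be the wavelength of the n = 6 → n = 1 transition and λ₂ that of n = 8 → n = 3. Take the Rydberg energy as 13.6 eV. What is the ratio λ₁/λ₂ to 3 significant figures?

λ ∝ 1/ΔE ∝ 1/(1/n_f² − 1/n_i²), and the Z² and hc factors cancel in the ratio.
λ₁/λ₂ = (1/3² − 1/8²)/(1/1² − 1/6²) = 0.09549/0.9722 = 0.0982.

0.0982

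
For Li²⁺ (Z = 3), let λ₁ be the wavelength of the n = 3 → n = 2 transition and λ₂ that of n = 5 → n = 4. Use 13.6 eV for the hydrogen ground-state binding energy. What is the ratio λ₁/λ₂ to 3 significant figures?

λ ∝ 1/ΔE ∝ 1/(1/n_f² − 1/n_i²), and the Z² and hc factors cancel in the ratio.
λ₁/λ₂ = (1/4² − 1/5²)/(1/2² − 1/3²) = 0.02250/0.1389 = 0.162.

0.162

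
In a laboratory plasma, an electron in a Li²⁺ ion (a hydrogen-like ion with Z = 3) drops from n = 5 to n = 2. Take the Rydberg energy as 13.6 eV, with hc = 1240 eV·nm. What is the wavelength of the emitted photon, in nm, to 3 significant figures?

For Z = 3 the level energies scale as Z², so the effective Rydberg energy is 13.6 × 9 = 122.4 eV.
ΔE = 122.4 × (1/2² − 1/5²) = 122.4 × 0.2100 = 25.70 eV.
λ = hc/ΔE = 1240 / 25.70 = 48.2 nm.

48.2 nm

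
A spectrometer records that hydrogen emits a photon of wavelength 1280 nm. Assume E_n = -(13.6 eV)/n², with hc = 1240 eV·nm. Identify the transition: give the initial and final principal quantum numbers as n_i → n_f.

The photon energy is ΔE = hc/λ = 1240 / 1280 = 0.9688 eV.
With Z = 1, ΔE = 13.60 × (1/n_f² − 1/n_i²), so 1/n_f² − 1/n_i² = 0.07123.
Trying n_f = 3 gives 1/n_i² = 0.03988, i.e. n_i ≈ 5; this pair matches.

n_i = 5, n_f = 3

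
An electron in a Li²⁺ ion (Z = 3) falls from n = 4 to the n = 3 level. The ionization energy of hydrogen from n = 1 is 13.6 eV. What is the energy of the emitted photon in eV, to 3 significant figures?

The Bohr energies scale as Z², so for Z = 3: E_n = −122.4/n² eV.
E_4 = −122.4/16 = −7.650 eV and E_3 = −122.4/9 = −13.60 eV.
The photon energy is |E_4 − E_3| = 5.95 eV.

5.95 eV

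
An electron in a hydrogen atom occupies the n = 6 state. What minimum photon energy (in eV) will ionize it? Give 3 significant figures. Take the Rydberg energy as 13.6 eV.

0.378 eV

E_6 = −13.60/36 = −0.378 eV, so ionization (to E = 0) requires 0.378 eV.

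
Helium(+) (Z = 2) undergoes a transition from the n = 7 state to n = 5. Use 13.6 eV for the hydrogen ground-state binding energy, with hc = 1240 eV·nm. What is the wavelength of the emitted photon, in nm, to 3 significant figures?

1160 nm

For Z = 2 the level energies scale as Z², so the effective Rydberg energy is 13.6 × 4 = 54.40 eV.
ΔE = 54.40 × (1/5² − 1/7²) = 54.40 × 0.01959 = 1.066 eV.
λ = hc/ΔE = 1240 / 1.066 = 1160 nm.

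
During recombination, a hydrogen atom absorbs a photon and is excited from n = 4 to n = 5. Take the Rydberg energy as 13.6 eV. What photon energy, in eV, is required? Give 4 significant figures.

E_5 = −13.60/25 = −0.5440 eV and E_4 = −13.60/16 = −0.8500 eV.
The photon energy is |E_5 − E_4| = 0.3060 eV.

0.3060 eV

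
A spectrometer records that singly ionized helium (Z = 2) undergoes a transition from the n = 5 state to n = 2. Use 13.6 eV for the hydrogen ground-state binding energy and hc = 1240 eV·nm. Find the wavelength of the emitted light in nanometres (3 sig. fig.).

For Z = 2 the level energies scale as Z², so the effective Rydberg energy is 13.6 × 4 = 54.40 eV.
ΔE = 54.40 × (1/2² − 1/5²) = 54.40 × 0.2100 = 11.42 eV.
λ = hc/ΔE = 1240 / 11.42 = 109 nm.

109 nm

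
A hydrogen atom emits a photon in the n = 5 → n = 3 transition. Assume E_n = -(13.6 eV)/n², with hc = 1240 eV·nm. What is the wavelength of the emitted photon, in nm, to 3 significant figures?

1280 nm

ΔE = 13.60 × (1/3² − 1/5²) = 13.60 × 0.07111 = 0.9671 eV.
λ = hc/ΔE = 1240 / 0.9671 = 1280 nm.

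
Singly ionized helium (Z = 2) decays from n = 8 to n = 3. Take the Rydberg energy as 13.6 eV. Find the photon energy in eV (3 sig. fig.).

5.19 eV

The Bohr energies scale as Z², so for Z = 2: E_n = −54.40/n² eV.
E_8 = −54.40/64 = −0.8500 eV and E_3 = −54.40/9 = −6.044 eV.
The photon energy is |E_8 − E_3| = 5.19 eV.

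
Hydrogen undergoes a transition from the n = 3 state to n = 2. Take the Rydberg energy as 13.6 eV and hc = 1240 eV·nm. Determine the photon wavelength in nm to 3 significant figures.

ΔE = 13.60 × (1/2² − 1/3²) = 13.60 × 0.1389 = 1.889 eV.
λ = hc/ΔE = 1240 / 1.889 = 656 nm.
This line belongs to the Balmer series.

656 nm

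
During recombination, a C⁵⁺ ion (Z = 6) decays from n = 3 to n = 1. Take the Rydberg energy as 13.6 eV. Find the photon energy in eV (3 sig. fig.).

The Bohr energies scale as Z², so for Z = 6: E_n = −489.6/n² eV.
E_3 = −489.6/9 = −54.40 eV and E_1 = −489.6/1 = −489.6 eV.
The photon energy is |E_3 − E_1| = 435 eV.

435 eV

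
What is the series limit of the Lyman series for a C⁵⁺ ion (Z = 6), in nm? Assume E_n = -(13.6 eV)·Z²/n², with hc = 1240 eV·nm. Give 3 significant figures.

2.53 nm

The Lyman series has lower level n_f = 1; the series limit corresponds to n_i → ∞.
ΔE_max = 13.6 × 36 / 1² = 489.6 eV.
λ_min = 1240 / 489.6 = 2.53 nm.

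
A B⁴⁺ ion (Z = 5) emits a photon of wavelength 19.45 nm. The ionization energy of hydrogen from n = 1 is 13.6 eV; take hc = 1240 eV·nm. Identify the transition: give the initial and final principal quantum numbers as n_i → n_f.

The photon energy is ΔE = hc/λ = 1240 / 19.45 = 63.75 eV.
With Z = 5, ΔE = 340.0 × (1/n_f² − 1/n_i²), so 1/n_f² − 1/n_i² = 0.1875.
Trying n_f = 2 gives 1/n_i² = 0.06249, i.e. n_i ≈ 4; this pair matches.

n_i = 4, n_f = 2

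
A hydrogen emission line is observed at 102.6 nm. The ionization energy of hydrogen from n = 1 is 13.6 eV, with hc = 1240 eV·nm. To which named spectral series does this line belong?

ΔE = 1240/102.6 = 12.09 eV.
This matches 13.6 × (1/1² − 1/3²), so n_f = 1: the Lyman series.

Lyman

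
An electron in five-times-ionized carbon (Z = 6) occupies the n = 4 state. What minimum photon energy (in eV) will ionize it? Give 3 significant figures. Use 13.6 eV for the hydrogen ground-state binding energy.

E_n = −13.6 Z²/n² = −489.6/n² eV for Z = 6.
E_4 = −489.6/16 = −30.6 eV, so ionization (to E = 0) requires 30.6 eV.

30.6 eV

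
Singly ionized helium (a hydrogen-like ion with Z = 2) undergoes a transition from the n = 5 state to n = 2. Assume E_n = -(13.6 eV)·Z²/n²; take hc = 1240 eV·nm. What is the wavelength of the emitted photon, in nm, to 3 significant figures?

109 nm

For Z = 2 the level energies scale as Z², so the effective Rydberg energy is 13.6 × 4 = 54.40 eV.
ΔE = 54.40 × (1/2² − 1/5²) = 54.40 × 0.2100 = 11.42 eV.
λ = hc/ΔE = 1240 / 11.42 = 109 nm.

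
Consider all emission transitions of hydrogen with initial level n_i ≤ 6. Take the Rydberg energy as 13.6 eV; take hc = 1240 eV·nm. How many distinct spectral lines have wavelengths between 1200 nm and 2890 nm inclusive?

3

Enumerate all n_i → n_f pairs with 1 ≤ n_f < n_i ≤ 6 and compute λ = 1240 / [13.6·1·(1/n_f² − 1/n_i²)].
Lines falling in [1200, 2890] nm: 5→3 (1282 nm), 4→3 (1876 nm), 6→4 (2626 nm).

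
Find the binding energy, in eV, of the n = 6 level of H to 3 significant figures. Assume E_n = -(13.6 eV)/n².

0.378 eV

E_6 = −13.60/36 = −0.378 eV, so ionization (to E = 0) requires 0.378 eV.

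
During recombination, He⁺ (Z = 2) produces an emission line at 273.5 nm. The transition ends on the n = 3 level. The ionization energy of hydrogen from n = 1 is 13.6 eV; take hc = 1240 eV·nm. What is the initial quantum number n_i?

n_i = 6

The photon energy is ΔE = hc/λ = 1240 / 273.5 = 4.534 eV.
With Z = 2, ΔE = 54.40 × (1/n_f² − 1/n_i²), so 1/n_f² − 1/n_i² = 0.08334.
With n_f = 3: 1/n_i² = 1/9 − 0.08334 = 0.02777, so n_i ≈ 6.00.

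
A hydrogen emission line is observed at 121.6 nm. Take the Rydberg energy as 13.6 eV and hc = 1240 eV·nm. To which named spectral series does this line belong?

ΔE = 1240/121.6 = 10.20 eV.
This matches 13.6 × (1/1² − 1/2²), so n_f = 1: the Lyman series.

Lyman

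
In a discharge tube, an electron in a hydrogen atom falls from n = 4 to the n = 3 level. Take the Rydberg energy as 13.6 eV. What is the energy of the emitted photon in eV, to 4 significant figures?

0.6611 eV

E_4 = −13.60/16 = −0.8500 eV and E_3 = −13.60/9 = −1.511 eV.
The photon energy is |E_4 − E_3| = 0.6611 eV.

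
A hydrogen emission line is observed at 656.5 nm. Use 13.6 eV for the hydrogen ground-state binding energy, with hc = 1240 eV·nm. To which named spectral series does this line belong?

Balmer

ΔE = 1240/656.5 = 1.889 eV.
This matches 13.6 × (1/2² − 1/3²), so n_f = 2: the Balmer series.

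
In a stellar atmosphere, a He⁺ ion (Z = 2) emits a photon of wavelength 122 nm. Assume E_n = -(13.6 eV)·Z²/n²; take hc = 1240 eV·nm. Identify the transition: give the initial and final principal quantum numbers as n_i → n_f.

The photon energy is ΔE = hc/λ = 1240 / 122 = 10.16 eV.
With Z = 2, ΔE = 54.40 × (1/n_f² − 1/n_i²), so 1/n_f² − 1/n_i² = 0.1868.
Trying n_f = 2 gives 1/n_i² = 0.06316, i.e. n_i ≈ 4; this pair matches.

n_i = 4, n_f = 2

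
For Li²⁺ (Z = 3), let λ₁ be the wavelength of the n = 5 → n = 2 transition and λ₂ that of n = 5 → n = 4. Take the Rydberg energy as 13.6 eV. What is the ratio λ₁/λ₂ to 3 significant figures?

λ ∝ 1/ΔE ∝ 1/(1/n_f² − 1/n_i²), and the Z² and hc factors cancel in the ratio.
λ₁/λ₂ = (1/4² − 1/5²)/(1/2² − 1/5²) = 0.02250/0.2100 = 0.107.

0.107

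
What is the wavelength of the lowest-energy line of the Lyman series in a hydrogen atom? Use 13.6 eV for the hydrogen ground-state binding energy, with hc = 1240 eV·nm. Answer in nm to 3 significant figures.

122 nm

The Lyman series terminates on n_f = 1; the first line has n_i = 1+1 = 2.
ΔE = 13.60 × (1/1² − 1/2²) = 10.20 eV.
λ = 1240 / 10.20 = 122 nm.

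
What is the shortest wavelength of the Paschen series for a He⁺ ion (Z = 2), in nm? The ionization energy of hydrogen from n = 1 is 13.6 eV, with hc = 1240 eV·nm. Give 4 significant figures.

The Paschen series has lower level n_f = 3; the series limit corresponds to n_i → ∞.
ΔE_max = 13.6 × 4 / 3² = 6.044 eV.
λ_min = 1240 / 6.044 = 205.1 nm.

205.1 nm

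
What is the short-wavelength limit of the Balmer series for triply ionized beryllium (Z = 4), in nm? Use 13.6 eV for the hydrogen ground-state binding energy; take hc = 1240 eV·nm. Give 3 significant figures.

22.8 nm

The Balmer series has lower level n_f = 2; the series limit corresponds to n_i → ∞.
ΔE_max = 13.6 × 16 / 2² = 54.40 eV.
λ_min = 1240 / 54.40 = 22.8 nm.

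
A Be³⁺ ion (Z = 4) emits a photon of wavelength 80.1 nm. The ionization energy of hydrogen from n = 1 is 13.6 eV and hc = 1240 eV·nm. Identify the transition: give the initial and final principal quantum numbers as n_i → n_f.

The photon energy is ΔE = hc/λ = 1240 / 80.1 = 15.48 eV.
With Z = 4, ΔE = 217.6 × (1/n_f² − 1/n_i²), so 1/n_f² − 1/n_i² = 0.07114.
Trying n_f = 3 gives 1/n_i² = 0.03997, i.e. n_i ≈ 5; this pair matches.

n_i = 5, n_f = 3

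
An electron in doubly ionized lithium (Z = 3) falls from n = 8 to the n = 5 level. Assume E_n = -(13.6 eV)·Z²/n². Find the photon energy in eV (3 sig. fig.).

The Bohr energies scale as Z², so for Z = 3: E_n = −122.4/n² eV.
E_8 = −122.4/64 = −1.913 eV and E_5 = −122.4/25 = −4.896 eV.
The photon energy is |E_8 − E_5| = 2.98 eV.

2.98 eV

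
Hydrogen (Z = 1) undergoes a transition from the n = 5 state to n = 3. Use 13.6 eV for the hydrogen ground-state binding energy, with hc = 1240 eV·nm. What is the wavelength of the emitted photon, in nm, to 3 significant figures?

1280 nm

ΔE = 13.60 × (1/3² − 1/5²) = 13.60 × 0.07111 = 0.9671 eV.
λ = hc/ΔE = 1240 / 0.9671 = 1280 nm.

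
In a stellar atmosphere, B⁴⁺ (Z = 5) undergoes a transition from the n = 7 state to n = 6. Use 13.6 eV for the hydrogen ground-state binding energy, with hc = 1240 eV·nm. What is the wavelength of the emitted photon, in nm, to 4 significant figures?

For Z = 5 the level energies scale as Z², so the effective Rydberg energy is 13.6 × 25 = 340.0 eV.
ΔE = 340.0 × (1/6² − 1/7²) = 340.0 × 0.007370 = 2.506 eV.
λ = hc/ΔE = 1240 / 2.506 = 494.9 nm.

494.9 nm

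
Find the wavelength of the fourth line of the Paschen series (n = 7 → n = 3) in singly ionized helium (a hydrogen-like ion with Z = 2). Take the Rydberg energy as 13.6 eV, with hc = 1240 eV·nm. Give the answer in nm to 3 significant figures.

The Paschen series terminates on n_f = 3; the fourth line has n_i = 3+4 = 7.
ΔE = 54.40 × (1/3² − 1/7²) = 4.934 eV.
λ = 1240 / 4.934 = 251 nm.

251 nm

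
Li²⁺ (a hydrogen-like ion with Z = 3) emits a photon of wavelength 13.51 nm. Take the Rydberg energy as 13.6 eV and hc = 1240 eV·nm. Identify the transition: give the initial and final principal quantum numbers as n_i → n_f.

n_i = 2, n_f = 1

The photon energy is ΔE = hc/λ = 1240 / 13.51 = 91.78 eV.
With Z = 3, ΔE = 122.4 × (1/n_f² − 1/n_i²), so 1/n_f² − 1/n_i² = 0.7499.
Trying n_f = 1 gives 1/n_i² = 0.2501, i.e. n_i ≈ 2; this pair matches.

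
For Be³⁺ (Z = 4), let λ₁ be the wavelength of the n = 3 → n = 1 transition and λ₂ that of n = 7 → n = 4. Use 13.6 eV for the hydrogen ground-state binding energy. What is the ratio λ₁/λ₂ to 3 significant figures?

λ ∝ 1/ΔE ∝ 1/(1/n_f² − 1/n_i²), and the Z² and hc factors cancel in the ratio.
λ₁/λ₂ = (1/4² − 1/7²)/(1/1² − 1/3²) = 0.04209/0.8889 = 0.0474.

0.0474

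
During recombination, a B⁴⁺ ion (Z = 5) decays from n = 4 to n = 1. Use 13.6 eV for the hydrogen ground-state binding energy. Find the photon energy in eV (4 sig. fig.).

318.8 eV

The Bohr energies scale as Z², so for Z = 5: E_n = −340.0/n² eV.
E_4 = −340.0/16 = −21.25 eV and E_1 = −340.0/1 = −340.0 eV.
The photon energy is |E_4 − E_1| = 318.8 eV.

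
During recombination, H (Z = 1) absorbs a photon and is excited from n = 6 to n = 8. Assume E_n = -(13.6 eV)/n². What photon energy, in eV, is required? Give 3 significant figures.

0.165 eV

E_8 = −13.60/64 = −0.2125 eV and E_6 = −13.60/36 = −0.3778 eV.
The photon energy is |E_8 − E_6| = 0.165 eV.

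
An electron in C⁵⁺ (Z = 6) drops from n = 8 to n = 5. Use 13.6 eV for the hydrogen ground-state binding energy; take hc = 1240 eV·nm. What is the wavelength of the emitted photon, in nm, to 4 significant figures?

For Z = 6 the level energies scale as Z², so the effective Rydberg energy is 13.6 × 36 = 489.6 eV.
ΔE = 489.6 × (1/5² − 1/8²) = 489.6 × 0.02438 = 11.93 eV.
λ = hc/ΔE = 1240 / 11.93 = 103.9 nm.

103.9 nm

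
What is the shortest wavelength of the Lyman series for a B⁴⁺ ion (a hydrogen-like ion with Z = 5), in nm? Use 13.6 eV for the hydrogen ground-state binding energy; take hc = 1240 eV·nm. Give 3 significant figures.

The Lyman series has lower level n_f = 1; the series limit corresponds to n_i → ∞.
ΔE_max = 13.6 × 25 / 1² = 340.0 eV.
λ_min = 1240 / 340.0 = 3.65 nm.

3.65 nm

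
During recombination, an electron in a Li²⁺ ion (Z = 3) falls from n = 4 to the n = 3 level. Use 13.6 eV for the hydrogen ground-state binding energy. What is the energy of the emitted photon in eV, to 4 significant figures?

The Bohr energies scale as Z², so for Z = 3: E_n = −122.4/n² eV.
E_4 = −122.4/16 = −7.650 eV and E_3 = −122.4/9 = −13.60 eV.
The photon energy is |E_4 − E_3| = 5.950 eV.

5.950 eV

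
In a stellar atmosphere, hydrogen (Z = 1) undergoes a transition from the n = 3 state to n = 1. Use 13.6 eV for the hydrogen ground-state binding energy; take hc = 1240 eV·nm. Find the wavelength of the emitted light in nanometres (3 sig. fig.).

103 nm

ΔE = 13.60 × (1/1² − 1/3²) = 13.60 × 0.8889 = 12.09 eV.
λ = hc/ΔE = 1240 / 12.09 = 103 nm.
This line belongs to the Lyman series.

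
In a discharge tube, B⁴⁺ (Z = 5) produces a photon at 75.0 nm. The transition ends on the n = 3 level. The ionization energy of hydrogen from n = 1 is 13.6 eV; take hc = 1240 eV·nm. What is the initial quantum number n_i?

The photon energy is ΔE = hc/λ = 1240 / 75.0 = 16.53 eV.
With Z = 5, ΔE = 340.0 × (1/n_f² − 1/n_i²), so 1/n_f² − 1/n_i² = 0.04863.
With n_f = 3: 1/n_i² = 1/9 − 0.04863 = 0.06248, so n_i ≈ 4.00.

n_i = 4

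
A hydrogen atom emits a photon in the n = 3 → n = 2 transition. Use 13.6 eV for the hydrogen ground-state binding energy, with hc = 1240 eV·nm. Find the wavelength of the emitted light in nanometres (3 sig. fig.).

ΔE = 13.60 × (1/2² − 1/3²) = 13.60 × 0.1389 = 1.889 eV.
λ = hc/ΔE = 1240 / 1.889 = 656 nm.
This line belongs to the Balmer series.

656 nm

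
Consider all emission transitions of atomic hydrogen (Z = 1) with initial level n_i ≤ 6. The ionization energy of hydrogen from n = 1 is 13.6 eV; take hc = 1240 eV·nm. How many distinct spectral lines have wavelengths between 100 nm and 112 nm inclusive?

Enumerate all n_i → n_f pairs with 1 ≤ n_f < n_i ≤ 6 and compute λ = 1240 / [13.6·1·(1/n_f² − 1/n_i²)].
Lines falling in [100, 112] nm: 3→1 (102.6 nm).

1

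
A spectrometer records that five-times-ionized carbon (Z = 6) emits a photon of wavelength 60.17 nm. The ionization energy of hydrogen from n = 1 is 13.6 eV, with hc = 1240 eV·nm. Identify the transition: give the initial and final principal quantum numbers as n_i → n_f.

The photon energy is ΔE = hc/λ = 1240 / 60.17 = 20.61 eV.
With Z = 6, ΔE = 489.6 × (1/n_f² − 1/n_i²), so 1/n_f² − 1/n_i² = 0.04209.
Trying n_f = 4 gives 1/n_i² = 0.02041, i.e. n_i ≈ 7; this pair matches.

n_i = 7, n_f = 4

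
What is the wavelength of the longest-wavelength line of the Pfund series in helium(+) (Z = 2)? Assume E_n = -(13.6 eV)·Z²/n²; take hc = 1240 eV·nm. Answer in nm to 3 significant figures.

1860 nm

The Pfund series terminates on n_f = 5; the first line has n_i = 5+1 = 6.
ΔE = 54.40 × (1/5² − 1/6²) = 0.6649 eV.
λ = 1240 / 0.6649 = 1860 nm.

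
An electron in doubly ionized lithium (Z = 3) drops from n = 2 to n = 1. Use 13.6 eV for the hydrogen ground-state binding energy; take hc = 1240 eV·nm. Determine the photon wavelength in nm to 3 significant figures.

13.5 nm

For Z = 3 the level energies scale as Z², so the effective Rydberg energy is 13.6 × 9 = 122.4 eV.
ΔE = 122.4 × (1/1² − 1/2²) = 122.4 × 0.7500 = 91.80 eV.
λ = hc/ΔE = 1240 / 91.80 = 13.5 nm.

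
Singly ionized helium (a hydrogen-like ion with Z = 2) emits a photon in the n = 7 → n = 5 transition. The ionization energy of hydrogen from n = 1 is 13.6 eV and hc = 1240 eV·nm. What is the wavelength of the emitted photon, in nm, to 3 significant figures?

1160 nm

For Z = 2 the level energies scale as Z², so the effective Rydberg energy is 13.6 × 4 = 54.40 eV.
ΔE = 54.40 × (1/5² − 1/7²) = 54.40 × 0.01959 = 1.066 eV.
λ = hc/ΔE = 1240 / 1.066 = 1160 nm.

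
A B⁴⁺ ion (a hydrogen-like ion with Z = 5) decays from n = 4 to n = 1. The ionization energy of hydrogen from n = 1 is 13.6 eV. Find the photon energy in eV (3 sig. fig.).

The Bohr energies scale as Z², so for Z = 5: E_n = −340.0/n² eV.
E_4 = −340.0/16 = −21.25 eV and E_1 = −340.0/1 = −340.0 eV.
The photon energy is |E_4 − E_1| = 319 eV.

319 eV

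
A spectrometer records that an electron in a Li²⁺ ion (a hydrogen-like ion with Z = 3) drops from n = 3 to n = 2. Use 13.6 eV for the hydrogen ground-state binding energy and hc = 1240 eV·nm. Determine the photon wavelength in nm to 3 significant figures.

72.9 nm

For Z = 3 the level energies scale as Z², so the effective Rydberg energy is 13.6 × 9 = 122.4 eV.
ΔE = 122.4 × (1/2² − 1/3²) = 122.4 × 0.1389 = 17.00 eV.
λ = hc/ΔE = 1240 / 17.00 = 72.9 nm.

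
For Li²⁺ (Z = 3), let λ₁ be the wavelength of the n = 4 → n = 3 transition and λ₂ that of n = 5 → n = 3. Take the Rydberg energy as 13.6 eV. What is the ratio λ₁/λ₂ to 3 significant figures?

λ ∝ 1/ΔE ∝ 1/(1/n_f² − 1/n_i²), and the Z² and hc factors cancel in the ratio.
λ₁/λ₂ = (1/3² − 1/5²)/(1/3² − 1/4²) = 0.07111/0.04861 = 1.46.

1.46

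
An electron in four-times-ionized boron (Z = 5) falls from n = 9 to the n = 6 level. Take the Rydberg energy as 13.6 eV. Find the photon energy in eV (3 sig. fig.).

The Bohr energies scale as Z², so for Z = 5: E_n = −340.0/n² eV.
E_9 = −340.0/81 = −4.198 eV and E_6 = −340.0/36 = −9.444 eV.
The photon energy is |E_9 − E_6| = 5.25 eV.

5.25 eV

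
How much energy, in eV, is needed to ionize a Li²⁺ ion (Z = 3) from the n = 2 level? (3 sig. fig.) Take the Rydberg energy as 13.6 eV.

E_n = −13.6 Z²/n² = −122.4/n² eV for Z = 3.
E_2 = −122.4/4 = −30.6 eV, so ionization (to E = 0) requires 30.6 eV.

30.6 eV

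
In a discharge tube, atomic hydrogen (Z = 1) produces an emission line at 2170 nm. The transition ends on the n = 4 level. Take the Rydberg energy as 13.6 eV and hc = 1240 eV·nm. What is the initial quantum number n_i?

The photon energy is ΔE = hc/λ = 1240 / 2170 = 0.5714 eV.
With Z = 1, ΔE = 13.60 × (1/n_f² − 1/n_i²), so 1/n_f² − 1/n_i² = 0.04202.
With n_f = 4: 1/n_i² = 1/16 − 0.04202 = 0.02048, so n_i ≈ 6.99.

n_i = 7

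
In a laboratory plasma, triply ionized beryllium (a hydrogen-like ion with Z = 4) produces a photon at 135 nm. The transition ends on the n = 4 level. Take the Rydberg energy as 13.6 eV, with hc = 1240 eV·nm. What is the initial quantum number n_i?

The photon energy is ΔE = hc/λ = 1240 / 135 = 9.185 eV.
With Z = 4, ΔE = 217.6 × (1/n_f² − 1/n_i²), so 1/n_f² − 1/n_i² = 0.04221.
With n_f = 4: 1/n_i² = 1/16 − 0.04221 = 0.02029, so n_i ≈ 7.02.

n_i = 7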